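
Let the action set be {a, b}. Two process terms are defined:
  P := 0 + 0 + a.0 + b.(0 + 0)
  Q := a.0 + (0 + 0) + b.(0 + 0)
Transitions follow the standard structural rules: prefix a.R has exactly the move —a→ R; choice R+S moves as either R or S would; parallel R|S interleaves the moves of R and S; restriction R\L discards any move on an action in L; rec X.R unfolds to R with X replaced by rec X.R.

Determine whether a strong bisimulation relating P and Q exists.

Reachable graph of P (3 states):
  p0 = 0 + 0 + a.0 + b.(0 + 0) :: ··a··> p1, ··b··> p2
  p1 = 0 :: (no moves)
  p2 = 0 + 0 :: (no moves)
Reachable graph of Q (3 states):
  q0 = a.0 + (0 + 0) + b.(0 + 0) :: ··a··> q1, ··b··> q2
  q1 = 0 :: (no moves)
  q2 = 0 + 0 :: (no moves)
Bisimilarity quotient blocks:
  B0 = {p0, q0}
  B1 = {p1, p2, q1, q2}
p0 ∈ B0, q0 ∈ B0 → same block

P ~ Q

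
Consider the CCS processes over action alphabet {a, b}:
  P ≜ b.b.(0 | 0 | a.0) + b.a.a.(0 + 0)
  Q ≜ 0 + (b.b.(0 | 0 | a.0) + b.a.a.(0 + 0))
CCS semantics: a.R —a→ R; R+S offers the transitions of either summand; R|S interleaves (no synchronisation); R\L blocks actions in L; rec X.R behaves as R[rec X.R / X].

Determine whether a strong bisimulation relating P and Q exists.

bisimilar

Reachable graph of P (7 states):
  s0 = b.b.(0 | 0 | a.0) + b.a.a.(0 + 0) | ··b··> s1, ··b··> s2
  s1 = a.a.(0 + 0) | ··a··> s3
  s2 = b.(0 | 0 | a.0) | ··b··> s4
  s3 = a.(0 + 0) | ··a··> s5
  s4 = 0 | 0 | a.0 | ··a··> s6
  s5 = 0 + 0 | stopped
  s6 = 0 | 0 | 0 | stopped
Reachable graph of Q (7 states):
  t0 = 0 + (b.b.(0 | 0 | a.0) + b.a.a.(0 + 0)) | ··b··> t1, ··b··> t2
  t1 = a.a.(0 + 0) | ··a··> t3
  t2 = b.(0 | 0 | a.0) | ··b··> t4
  t3 = a.(0 + 0) | ··a··> t5
  t4 = 0 | 0 | a.0 | ··a··> t6
  t5 = 0 + 0 | stopped
  t6 = 0 | 0 | 0 | stopped
Bisimilarity quotient blocks:
  B0 = {s0, t0}
  B1 = {s1, t1}
  B2 = {s3, s4, t3, t4}
  B3 = {s5, s6, t5, t6}
  B4 = {s2, t2}
s0 ∈ B0, t0 ∈ B0 → same block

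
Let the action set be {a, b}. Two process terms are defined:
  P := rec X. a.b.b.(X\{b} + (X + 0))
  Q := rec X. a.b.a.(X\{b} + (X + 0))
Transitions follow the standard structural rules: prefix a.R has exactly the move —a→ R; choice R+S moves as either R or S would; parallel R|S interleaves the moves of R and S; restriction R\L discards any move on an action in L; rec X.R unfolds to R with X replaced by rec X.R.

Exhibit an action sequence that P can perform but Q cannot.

P's transition system — 5 states:
  s0 = rec X. a.b.b.(X\{b} + (X + 0)) ⊢ --a--▸ s1
  s1 = b.b.((rec X. a.b.b.(X\{b} + (X + 0)))\{b} + ((rec X. a.b.b.(X\{b} + (X + 0))) + 0)) ⊢ --b--▸ s2
  s2 = b.((rec X. a.b.b.(X\{b} + (X + 0)))\{b} + ((rec X. a.b.b.(X\{b} + (X + 0))) + 0)) ⊢ --b--▸ s3
  s3 = (rec X. a.b.b.(X\{b} + (X + 0)))\{b} + ((rec X. a.b.b.(X\{b} + (X + 0))) + 0) ⊢ --a--▸ s1, --a--▸ s4
  s4 = (b.b.((rec X. a.b.b.(X\{b} + (X + 0)))\{b} + ((rec X. a.b.b.(X\{b} + (X + 0))) + 0)))\{b} ⊢ stopped
Q's transition system — 5 states:
  t0 = rec X. a.b.a.(X\{b} + (X + 0)) ⊢ --a--▸ t1
  t1 = b.a.((rec X. a.b.a.(X\{b} + (X + 0)))\{b} + ((rec X. a.b.a.(X\{b} + (X + 0))) + 0)) ⊢ --b--▸ t2
  t2 = a.((rec X. a.b.a.(X\{b} + (X + 0)))\{b} + ((rec X. a.b.a.(X\{b} + (X + 0))) + 0)) ⊢ --a--▸ t3
  t3 = (rec X. a.b.a.(X\{b} + (X + 0)))\{b} + ((rec X. a.b.a.(X\{b} + (X + 0))) + 0) ⊢ --a--▸ t1, --a--▸ t4
  t4 = (b.a.((rec X. a.b.a.(X\{b} + (X + 0)))\{b} + ((rec X. a.b.a.(X\{b} + (X + 0))) + 0)))\{b} ⊢ stopped
Run σ = ⟨abb⟩ on P: start {s0}
  after a @ step 1: {s1}
  after b @ step 2: {s2}
  after b @ step 3: {s3}
  ✓ P
Run σ = ⟨abb⟩ on Q: start {t0}
  after a @ step 1: {t1}
  after b @ step 2: {t2}
  after b @ step 3: ∅  — Q cannot continue

abb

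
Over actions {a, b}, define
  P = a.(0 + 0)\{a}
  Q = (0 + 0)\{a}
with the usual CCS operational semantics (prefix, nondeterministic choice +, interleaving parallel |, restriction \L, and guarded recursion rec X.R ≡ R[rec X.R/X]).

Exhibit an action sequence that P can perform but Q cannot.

a

Reachable graph of P (2 states):
  u0 = a.(0 + 0)\{a} ⊢ =a=> u1
  u1 = (0 + 0)\{a} ⊢ stopped
Reachable graph of Q (1 states):
  v0 = (0 + 0)\{a} ⊢ stopped
Executing a from P (initial set {u0}):
  [1] a ⇒ {u1}
  P completes σ.
Executing a from Q (initial set {v0}):
  [1] a ⇒ no successor for Q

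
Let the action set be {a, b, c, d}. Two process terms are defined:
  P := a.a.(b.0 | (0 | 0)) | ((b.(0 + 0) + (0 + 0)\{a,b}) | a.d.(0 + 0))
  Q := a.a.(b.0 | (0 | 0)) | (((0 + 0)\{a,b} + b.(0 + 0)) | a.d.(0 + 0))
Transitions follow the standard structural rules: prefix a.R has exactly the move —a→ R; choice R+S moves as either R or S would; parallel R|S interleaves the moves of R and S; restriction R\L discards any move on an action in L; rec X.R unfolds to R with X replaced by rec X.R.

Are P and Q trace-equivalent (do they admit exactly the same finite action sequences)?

YES

Reachable graph of P (24 states):
  m0 = a.a.(b.0 | (0 | 0)) | ((b.(0 + 0) + (0 + 0)\{a,b}) | a.d.(0 + 0)) | =a=> m1, =a=> m2, =b=> m3
  m1 = a.(b.0 | (0 | 0)) | ((b.(0 + 0) + (0 + 0)\{a,b}) | a.d.(0 + 0)) | =a=> m4, =a=> m5, =b=> m6
  m2 = a.a.(b.0 | (0 | 0)) | ((b.(0 + 0) + (0 + 0)\{a,b}) | d.(0 + 0)) | =a=> m4, =b=> m7, =d=> m8
  m3 = a.a.(b.0 | (0 | 0)) | ((0 + 0) | a.d.(0 + 0)) | =a=> m6, =a=> m7
  m4 = a.(b.0 | (0 | 0)) | ((b.(0 + 0) + (0 + 0)\{a,b}) | d.(0 + 0)) | =a=> m9, =b=> m10, =d=> m11
  m5 = b.0 | (0 | 0) | ((b.(0 + 0) + (0 + 0)\{a,b}) | a.d.(0 + 0)) | =a=> m9, =b=> m12, =b=> m13
  m6 = a.(b.0 | (0 | 0)) | ((0 + 0) | a.d.(0 + 0)) | =a=> m10, =a=> m13
  m7 = a.a.(b.0 | (0 | 0)) | ((0 + 0) | d.(0 + 0)) | =a=> m10, =d=> m14
  m8 = a.a.(b.0 | (0 | 0)) | ((b.(0 + 0) + (0 + 0)\{a,b}) | (0 + 0)) | =a=> m11, =b=> m14
  m9 = b.0 | (0 | 0) | ((b.(0 + 0) + (0 + 0)\{a,b}) | d.(0 + 0)) | =b=> m15, =b=> m16, =d=> m17
  m10 = a.(b.0 | (0 | 0)) | ((0 + 0) | d.(0 + 0)) | =a=> m16, =d=> m18
  m11 = a.(b.0 | (0 | 0)) | ((b.(0 + 0) + (0 + 0)\{a,b}) | (0 + 0)) | =a=> m17, =b=> m18
  m12 = 0 | (0 | 0) | ((b.(0 + 0) + (0 + 0)\{a,b}) | a.d.(0 + 0)) | =a=> m15, =b=> m19
  m13 = b.0 | (0 | 0) | ((0 + 0) | a.d.(0 + 0)) | =a=> m16, =b=> m19
  m14 = a.a.(b.0 | (0 | 0)) | ((0 + 0) | (0 + 0)) | =a=> m18
  m15 = 0 | (0 | 0) | ((b.(0 + 0) + (0 + 0)\{a,b}) | d.(0 + 0)) | =b=> m20, =d=> m21
  m16 = b.0 | (0 | 0) | ((0 + 0) | d.(0 + 0)) | =b=> m20, =d=> m22
  m17 = b.0 | (0 | 0) | ((b.(0 + 0) + (0 + 0)\{a,b}) | (0 + 0)) | =b=> m21, =b=> m22
  m18 = a.(b.0 | (0 | 0)) | ((0 + 0) | (0 + 0)) | =a=> m22
  m19 = 0 | (0 | 0) | ((0 + 0) | a.d.(0 + 0)) | =a=> m20
  m20 = 0 | (0 | 0) | ((0 + 0) | d.(0 + 0)) | =d=> m23
  m21 = 0 | (0 | 0) | ((b.(0 + 0) + (0 + 0)\{a,b}) | (0 + 0)) | =b=> m23
  m22 = b.0 | (0 | 0) | ((0 + 0) | (0 + 0)) | =b=> m23
  m23 = 0 | (0 | 0) | ((0 + 0) | (0 + 0)) | ·
Reachable graph of Q (24 states):
  n0 = a.a.(b.0 | (0 | 0)) | (((0 + 0)\{a,b} + b.(0 + 0)) | a.d.(0 + 0)) | =a=> n1, =a=> n2, =b=> n3
  n1 = a.(b.0 | (0 | 0)) | (((0 + 0)\{a,b} + b.(0 + 0)) | a.d.(0 + 0)) | =a=> n4, =a=> n5, =b=> n6
  n2 = a.a.(b.0 | (0 | 0)) | (((0 + 0)\{a,b} + b.(0 + 0)) | d.(0 + 0)) | =a=> n4, =b=> n7, =d=> n8
  n3 = a.a.(b.0 | (0 | 0)) | ((0 + 0) | a.d.(0 + 0)) | =a=> n6, =a=> n7
  n4 = a.(b.0 | (0 | 0)) | (((0 + 0)\{a,b} + b.(0 + 0)) | d.(0 + 0)) | =a=> n9, =b=> n10, =d=> n11
  n5 = b.0 | (0 | 0) | (((0 + 0)\{a,b} + b.(0 + 0)) | a.d.(0 + 0)) | =a=> n9, =b=> n12, =b=> n13
  n6 = a.(b.0 | (0 | 0)) | ((0 + 0) | a.d.(0 + 0)) | =a=> n10, =a=> n13
  n7 = a.a.(b.0 | (0 | 0)) | ((0 + 0) | d.(0 + 0)) | =a=> n10, =d=> n14
  n8 = a.a.(b.0 | (0 | 0)) | (((0 + 0)\{a,b} + b.(0 + 0)) | (0 + 0)) | =a=> n11, =b=> n14
  n9 = b.0 | (0 | 0) | (((0 + 0)\{a,b} + b.(0 + 0)) | d.(0 + 0)) | =b=> n15, =b=> n16, =d=> n17
  n10 = a.(b.0 | (0 | 0)) | ((0 + 0) | d.(0 + 0)) | =a=> n16, =d=> n18
  n11 = a.(b.0 | (0 | 0)) | (((0 + 0)\{a,b} + b.(0 + 0)) | (0 + 0)) | =a=> n17, =b=> n18
  n12 = 0 | (0 | 0) | (((0 + 0)\{a,b} + b.(0 + 0)) | a.d.(0 + 0)) | =a=> n15, =b=> n19
  n13 = b.0 | (0 | 0) | ((0 + 0) | a.d.(0 + 0)) | =a=> n16, =b=> n19
  n14 = a.a.(b.0 | (0 | 0)) | ((0 + 0) | (0 + 0)) | =a=> n18
  n15 = 0 | (0 | 0) | (((0 + 0)\{a,b} + b.(0 + 0)) | d.(0 + 0)) | =b=> n20, =d=> n21
  n16 = b.0 | (0 | 0) | ((0 + 0) | d.(0 + 0)) | =b=> n20, =d=> n22
  n17 = b.0 | (0 | 0) | (((0 + 0)\{a,b} + b.(0 + 0)) | (0 + 0)) | =b=> n21, =b=> n22
  n18 = a.(b.0 | (0 | 0)) | ((0 + 0) | (0 + 0)) | =a=> n22
  n19 = 0 | (0 | 0) | ((0 + 0) | a.d.(0 + 0)) | =a=> n20
  n20 = 0 | (0 | 0) | ((0 + 0) | d.(0 + 0)) | =d=> n23
  n21 = 0 | (0 | 0) | (((0 + 0)\{a,b} + b.(0 + 0)) | (0 + 0)) | =b=> n23
  n22 = b.0 | (0 | 0) | ((0 + 0) | (0 + 0)) | =b=> n23
  n23 = 0 | (0 | 0) | ((0 + 0) | (0 + 0)) | ·
Bisimilarity quotient blocks:
  B0 = {m0, n0}
  B1 = {m1, n1}
  B2 = {m6, n6}
  B3 = {m10, n10}
  B4 = {m15, m16, n15, n16}
  B5 = {m20, n20}
  B6 = {m23, n23}
  B7 = {m21, m22, n21, n22}
  B8 = {m18, n18}
  B9 = {m12, m13, n12, n13}
  B10 = {m19, n19}
  B11 = {m4, n4}
  B12 = {m11, n11}
  B13 = {m17, n17}
  B14 = {m9, n9}
  B15 = {m5, n5}
  B16 = {m3, n3}
  B17 = {m7, n7}
  B18 = {m14, n14}
  B19 = {m2, n2}
  B20 = {m8, n8}
m0 ∈ B0, n0 ∈ B0 → same block
Bisimilar ⇒ trace-equivalent.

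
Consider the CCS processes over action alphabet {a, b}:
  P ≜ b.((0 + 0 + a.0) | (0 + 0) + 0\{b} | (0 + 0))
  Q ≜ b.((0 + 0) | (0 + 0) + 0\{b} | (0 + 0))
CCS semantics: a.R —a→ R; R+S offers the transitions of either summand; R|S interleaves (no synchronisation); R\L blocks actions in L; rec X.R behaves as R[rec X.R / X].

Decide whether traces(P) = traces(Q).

traces(P) ≠ traces(Q) — witness ⟨ba⟩

Reachable graph of P (3 states):
  p0 = b.((0 + 0 + a.0) | (0 + 0) + 0\{b} | (0 + 0)) :: -b-> p1
  p1 = (0 + 0 + a.0) | (0 + 0) + 0\{b} | (0 + 0) :: -a-> p2
  p2 = 0 | (0 + 0) :: ∅
Reachable graph of Q (2 states):
  q0 = b.((0 + 0) | (0 + 0) + 0\{b} | (0 + 0)) :: -b-> q1
  q1 = (0 + 0) | (0 + 0) + 0\{b} | (0 + 0) :: ∅
Trace ⟨ba⟩ through P, begin at {p0}:
  after b @ step 1: {p1}
  after a @ step 2: {p2}
  — P admits the full trace.
Trace ⟨ba⟩ through Q, begin at {q0}:
  after b @ step 1: {q1}
  after a @ step 2: ∅  — Q cannot continue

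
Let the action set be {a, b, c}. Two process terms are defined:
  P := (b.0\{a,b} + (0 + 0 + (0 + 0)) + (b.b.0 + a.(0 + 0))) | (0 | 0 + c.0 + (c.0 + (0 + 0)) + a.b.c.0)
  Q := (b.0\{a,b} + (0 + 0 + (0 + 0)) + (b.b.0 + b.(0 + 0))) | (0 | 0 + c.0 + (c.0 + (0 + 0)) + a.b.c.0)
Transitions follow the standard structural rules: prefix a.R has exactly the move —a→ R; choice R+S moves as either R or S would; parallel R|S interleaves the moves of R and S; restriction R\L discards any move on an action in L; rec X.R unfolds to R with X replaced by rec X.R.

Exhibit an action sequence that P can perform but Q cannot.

aa

LTS(P): 20 reachable states
  p0 = (b.0\{a,b} + (0 + 0 + (0 + 0)) + (b.b.0 + a.(0 + 0))) | (0 | 0 + c.0 + (c.0 + (0 + 0)) + a.b.c.0) | ··a··> p1, ··a··> p2, ··b··> p3, ··b··> p4, ··c··> p5
  p1 = (0 + 0) | (0 | 0 + c.0 + (c.0 + (0 + 0)) + a.b.c.0) | ··a··> p6, ··c··> p7
  p2 = (b.0\{a,b} + (0 + 0 + (0 + 0)) + (b.b.0 + a.(0 + 0))) | b.c.0 | ··a··> p6, ··b··> p10, ··b··> p8, ··b··> p9
  p3 = 0\{a,b} | (0 | 0 + c.0 + (c.0 + (0 + 0)) + a.b.c.0) | ··a··> p9, ··c··> p11
  p4 = b.0 | (0 | 0 + c.0 + (c.0 + (0 + 0)) + a.b.c.0) | ··a··> p10, ··b··> p12, ··c··> p13
  p5 = (b.0\{a,b} + (0 + 0 + (0 + 0)) + (b.b.0 + a.(0 + 0))) | 0 | ··a··> p7, ··b··> p11, ··b··> p13
  p6 = (0 + 0) | b.c.0 | ··b··> p14
  p7 = (0 + 0) | 0 | (no moves)
  p8 = (b.0\{a,b} + (0 + 0 + (0 + 0)) + (b.b.0 + a.(0 + 0))) | c.0 | ··a··> p14, ··b··> p15, ··b··> p16, ··c··> p5
  p9 = 0\{a,b} | b.c.0 | ··b··> p15
  p10 = b.0 | b.c.0 | ··b··> p16, ··b··> p17
  p11 = 0\{a,b} | 0 | (no moves)
  p12 = 0 | (0 | 0 + c.0 + (c.0 + (0 + 0)) + a.b.c.0) | ··a··> p17, ··c··> p18
  p13 = b.0 | 0 | ··b··> p18
  p14 = (0 + 0) | c.0 | ··c··> p7
  p15 = 0\{a,b} | c.0 | ··c··> p11
  p16 = b.0 | c.0 | ··b··> p19, ··c··> p13
  p17 = 0 | b.c.0 | ··b··> p19
  p18 = 0 | 0 | (no moves)
  p19 = 0 | c.0 | ··c··> p18
LTS(Q): 20 reachable states
  q0 = (b.0\{a,b} + (0 + 0 + (0 + 0)) + (b.b.0 + b.(0 + 0))) | (0 | 0 + c.0 + (c.0 + (0 + 0)) + a.b.c.0) | ··a··> q1, ··b··> q2, ··b··> q3, ··b··> q4, ··c··> q5
  q1 = (b.0\{a,b} + (0 + 0 + (0 + 0)) + (b.b.0 + b.(0 + 0))) | b.c.0 | ··b··> q6, ··b··> q7, ··b··> q8, ··b··> q9
  q2 = (0 + 0) | (0 | 0 + c.0 + (c.0 + (0 + 0)) + a.b.c.0) | ··a··> q6, ··c··> q10
  q3 = 0\{a,b} | (0 | 0 + c.0 + (c.0 + (0 + 0)) + a.b.c.0) | ··a··> q8, ··c··> q11
  q4 = b.0 | (0 | 0 + c.0 + (c.0 + (0 + 0)) + a.b.c.0) | ··a··> q9, ··b··> q12, ··c··> q13
  q5 = (b.0\{a,b} + (0 + 0 + (0 + 0)) + (b.b.0 + b.(0 + 0))) | 0 | ··b··> q10, ··b··> q11, ··b··> q13
  q6 = (0 + 0) | b.c.0 | ··b··> q14
  q7 = (b.0\{a,b} + (0 + 0 + (0 + 0)) + (b.b.0 + b.(0 + 0))) | c.0 | ··b··> q14, ··b··> q15, ··b··> q16, ··c··> q5
  q8 = 0\{a,b} | b.c.0 | ··b··> q15
  q9 = b.0 | b.c.0 | ··b··> q16, ··b··> q17
  q10 = (0 + 0) | 0 | (no moves)
  q11 = 0\{a,b} | 0 | (no moves)
  q12 = 0 | (0 | 0 + c.0 + (c.0 + (0 + 0)) + a.b.c.0) | ··a··> q17, ··c··> q18
  q13 = b.0 | 0 | ··b··> q18
  q14 = (0 + 0) | c.0 | ··c··> q10
  q15 = 0\{a,b} | c.0 | ··c··> q11
  q16 = b.0 | c.0 | ··b··> q19, ··c··> q13
  q17 = 0 | b.c.0 | ··b··> q19
  q18 = 0 | 0 | (no moves)
  q19 = 0 | c.0 | ··c··> q18
Trace ⟨aa⟩ through P, begin at {p0}:
  after a @ step 1: {p1, p2}
  after a @ step 2: {p6}
  ✓ P
Trace ⟨aa⟩ through Q, begin at {q0}:
  after a @ step 1: {q1}
  after a @ step 2: ∅ (Q stuck)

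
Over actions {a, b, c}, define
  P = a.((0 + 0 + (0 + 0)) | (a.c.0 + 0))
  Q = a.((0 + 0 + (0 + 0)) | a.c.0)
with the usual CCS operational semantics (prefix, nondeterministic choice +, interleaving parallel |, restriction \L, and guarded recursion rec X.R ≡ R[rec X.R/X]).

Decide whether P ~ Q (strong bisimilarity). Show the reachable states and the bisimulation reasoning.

YES

Reachable graph of P (4 states):
  s0 = a.((0 + 0 + (0 + 0)) | (a.c.0 + 0)) ⊢ =a=> s1
  s1 = (0 + 0 + (0 + 0)) | (a.c.0 + 0) ⊢ =a=> s2
  s2 = (0 + 0 + (0 + 0)) | c.0 ⊢ =c=> s3
  s3 = (0 + 0 + (0 + 0)) | 0 ⊢ ·
Reachable graph of Q (4 states):
  t0 = a.((0 + 0 + (0 + 0)) | a.c.0) ⊢ =a=> t1
  t1 = (0 + 0 + (0 + 0)) | a.c.0 ⊢ =a=> t2
  t2 = (0 + 0 + (0 + 0)) | c.0 ⊢ =c=> t3
  t3 = (0 + 0 + (0 + 0)) | 0 ⊢ ·
Bisimilarity quotient blocks:
  B0 = {s0, t0}
  B1 = {s1, t1}
  B2 = {s2, t2}
  B3 = {s3, t3}
s0 ∈ B0, t0 ∈ B0 → same block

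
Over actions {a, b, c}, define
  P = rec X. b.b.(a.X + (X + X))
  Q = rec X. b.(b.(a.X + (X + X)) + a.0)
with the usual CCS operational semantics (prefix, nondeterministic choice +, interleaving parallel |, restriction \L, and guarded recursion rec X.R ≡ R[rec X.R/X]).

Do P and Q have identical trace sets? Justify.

NO — witness ⟨ba⟩

Reachable graph of P (3 states):
  s0 = rec X. b.b.(a.X + (X + X)) has moves =b=> s1
  s1 = b.(a.(rec X. b.b.(a.X + (X + X))) + ((rec X. b.b.(a.X + (X + X))) + (rec X. b.b.(a.X + (X + X))))) has moves =b=> s2
  s2 = a.(rec X. b.b.(a.X + (X + X))) + ((rec X. b.b.(a.X + (X + X))) + (rec X. b.b.(a.X + (X + X)))) has moves =a=> s0, =b=> s1
Reachable graph of Q (4 states):
  t0 = rec X. b.(b.(a.X + (X + X)) + a.0) has moves =b=> t1
  t1 = b.(a.(rec X. b.(b.(a.X + (X + X)) + a.0)) + ((rec X. b.(b.(a.X + (X + X)) + a.0)) + (rec X. b.(b.(a.X + (X + X)) + a.0)))) + a.0 has moves =a=> t2, =b=> t3
  t2 = 0 has moves ∅
  t3 = a.(rec X. b.(b.(a.X + (X + X)) + a.0)) + ((rec X. b.(b.(a.X + (X + X)) + a.0)) + (rec X. b.(b.(a.X + (X + X)) + a.0))) has moves =a=> t0, =b=> t1
Trace ⟨ba⟩ through Q, begin at {t0}:
  [1] b ⇒ {t1}
  [2] a ⇒ {t2}
  Q completes σ.
Trace ⟨ba⟩ through P, begin at {s0}:
  [1] b ⇒ {s1}
  [2] a ⇒ ∅ (P stuck)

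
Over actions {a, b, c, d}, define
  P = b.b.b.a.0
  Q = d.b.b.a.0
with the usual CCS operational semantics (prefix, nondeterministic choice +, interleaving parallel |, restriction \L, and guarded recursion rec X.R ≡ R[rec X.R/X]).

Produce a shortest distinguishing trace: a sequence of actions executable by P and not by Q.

b

Reachable graph of P (5 states):
  u0 = b.b.b.a.0 → ··b··> u1
  u1 = b.b.a.0 → ··b··> u2
  u2 = b.a.0 → ··b··> u3
  u3 = a.0 → ··a··> u4
  u4 = 0 → stopped
Reachable graph of Q (5 states):
  v0 = d.b.b.a.0 → ··d··> v1
  v1 = b.b.a.0 → ··b··> v2
  v2 = b.a.0 → ··b··> v3
  v3 = a.0 → ··a··> v4
  v4 = 0 → stopped
Executing b from P (initial set {u0}):
  step 1 (b): {u1}
  P completes σ.
Executing b from Q (initial set {v0}):
  step 1 (b): ∅ (Q stuck)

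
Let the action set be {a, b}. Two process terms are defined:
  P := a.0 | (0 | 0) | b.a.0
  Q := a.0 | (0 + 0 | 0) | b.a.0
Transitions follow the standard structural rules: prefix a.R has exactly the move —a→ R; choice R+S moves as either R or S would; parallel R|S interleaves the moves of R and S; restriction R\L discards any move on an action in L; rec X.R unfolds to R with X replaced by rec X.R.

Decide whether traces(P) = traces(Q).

LTS(P): 6 reachable states
  s0 = a.0 | (0 | 0) | b.a.0 | ··a··> s1, ··b··> s2
  s1 = 0 | (0 | 0) | b.a.0 | ··b··> s3
  s2 = a.0 | (0 | 0) | a.0 | ··a··> s3, ··a··> s4
  s3 = 0 | (0 | 0) | a.0 | ··a··> s5
  s4 = a.0 | (0 | 0) | 0 | ··a··> s5
  s5 = 0 | (0 | 0) | 0 | (no moves)
LTS(Q): 6 reachable states
  t0 = a.0 | (0 + 0 | 0) | b.a.0 | ··a··> t1, ··b··> t2
  t1 = 0 | (0 + 0 | 0) | b.a.0 | ··b··> t3
  t2 = a.0 | (0 + 0 | 0) | a.0 | ··a··> t3, ··a··> t4
  t3 = 0 | (0 + 0 | 0) | a.0 | ··a··> t5
  t4 = a.0 | (0 + 0 | 0) | 0 | ··a··> t5
  t5 = 0 | (0 + 0 | 0) | 0 | (no moves)
Bisimilarity quotient blocks:
  B0 = {s0, t0}
  B1 = {s2, t2}
  B2 = {s3, s4, t3, t4}
  B3 = {s5, t5}
  B4 = {s1, t1}
s0 ∈ B0, t0 ∈ B0 → same block
Bisimilar ⇒ trace-equivalent.

traces(P) = traces(Q)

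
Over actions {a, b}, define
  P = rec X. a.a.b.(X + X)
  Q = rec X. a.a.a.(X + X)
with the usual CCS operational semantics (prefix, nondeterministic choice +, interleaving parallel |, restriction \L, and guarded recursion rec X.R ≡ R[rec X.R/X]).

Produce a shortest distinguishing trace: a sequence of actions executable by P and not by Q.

aab

P's transition system — 4 states:
  m0 = rec X. a.a.b.(X + X) ⊢ =a=> m1
  m1 = a.b.((rec X. a.a.b.(X + X)) + (rec X. a.a.b.(X + X))) ⊢ =a=> m2
  m2 = b.((rec X. a.a.b.(X + X)) + (rec X. a.a.b.(X + X))) ⊢ =b=> m3
  m3 = (rec X. a.a.b.(X + X)) + (rec X. a.a.b.(X + X)) ⊢ =a=> m1
Q's transition system — 4 states:
  n0 = rec X. a.a.a.(X + X) ⊢ =a=> n1
  n1 = a.a.((rec X. a.a.a.(X + X)) + (rec X. a.a.a.(X + X))) ⊢ =a=> n2
  n2 = a.((rec X. a.a.a.(X + X)) + (rec X. a.a.a.(X + X))) ⊢ =a=> n3
  n3 = (rec X. a.a.a.(X + X)) + (rec X. a.a.a.(X + X)) ⊢ =a=> n1
Executing aab from P (initial set {m0}):
  [1] a ⇒ {m1}
  [2] a ⇒ {m2}
  [3] b ⇒ {m3}
  P completes σ.
Executing aab from Q (initial set {n0}):
  [1] a ⇒ {n1}
  [2] a ⇒ {n2}
  [3] b ⇒ ∅  — Q cannot continue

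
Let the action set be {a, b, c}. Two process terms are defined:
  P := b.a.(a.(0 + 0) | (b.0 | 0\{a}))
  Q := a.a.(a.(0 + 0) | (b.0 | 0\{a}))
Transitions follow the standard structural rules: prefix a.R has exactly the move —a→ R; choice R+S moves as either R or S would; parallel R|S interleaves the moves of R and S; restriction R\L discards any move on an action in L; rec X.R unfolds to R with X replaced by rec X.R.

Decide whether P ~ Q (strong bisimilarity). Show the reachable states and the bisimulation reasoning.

LTS(P): 6 reachable states
  u0 = b.a.(a.(0 + 0) | (b.0 | 0\{a})) | ··b··> u1
  u1 = a.(a.(0 + 0) | (b.0 | 0\{a})) | ··a··> u2
  u2 = a.(0 + 0) | (b.0 | 0\{a}) | ··a··> u3, ··b··> u4
  u3 = (0 + 0) | (b.0 | 0\{a}) | ··b··> u5
  u4 = a.(0 + 0) | (0 | 0\{a}) | ··a··> u5
  u5 = (0 + 0) | (0 | 0\{a}) | (no moves)
LTS(Q): 6 reachable states
  v0 = a.a.(a.(0 + 0) | (b.0 | 0\{a})) | ··a··> v1
  v1 = a.(a.(0 + 0) | (b.0 | 0\{a})) | ··a··> v2
  v2 = a.(0 + 0) | (b.0 | 0\{a}) | ··a··> v3, ··b··> v4
  v3 = (0 + 0) | (b.0 | 0\{a}) | ··b··> v5
  v4 = a.(0 + 0) | (0 | 0\{a}) | ··a··> v5
  v5 = (0 + 0) | (0 | 0\{a}) | (no moves)
Bisimilarity quotient blocks:
  B0 = {u0}
  B1 = {u1, v1}
  B2 = {u2, v2}
  B3 = {u3, v3}
  B4 = {u5, v5}
  B5 = {u4, v4}
  B6 = {v0}
u0 ∈ B0, v0 ∈ B6 → different blocks

P ≁ Q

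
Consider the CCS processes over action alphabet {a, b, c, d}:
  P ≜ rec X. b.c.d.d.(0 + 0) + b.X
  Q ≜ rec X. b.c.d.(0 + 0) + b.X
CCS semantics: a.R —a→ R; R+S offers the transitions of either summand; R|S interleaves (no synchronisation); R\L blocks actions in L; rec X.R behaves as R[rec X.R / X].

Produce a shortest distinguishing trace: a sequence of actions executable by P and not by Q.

bcdd

Reachable graph of P (5 states):
  m0 = rec X. b.c.d.d.(0 + 0) + b.X ⊢ --b--▸ m0, --b--▸ m1
  m1 = c.d.d.(0 + 0) ⊢ --c--▸ m2
  m2 = d.d.(0 + 0) ⊢ --d--▸ m3
  m3 = d.(0 + 0) ⊢ --d--▸ m4
  m4 = 0 + 0 ⊢ (no moves)
Reachable graph of Q (4 states):
  n0 = rec X. b.c.d.(0 + 0) + b.X ⊢ --b--▸ n0, --b--▸ n1
  n1 = c.d.(0 + 0) ⊢ --c--▸ n2
  n2 = d.(0 + 0) ⊢ --d--▸ n3
  n3 = 0 + 0 ⊢ (no moves)
Run σ = ⟨bcdd⟩ on P: start {m0}
  [1] b ⇒ {m0, m1}
  [2] c ⇒ {m2}
  [3] d ⇒ {m3}
  [4] d ⇒ {m4}
  P completes σ.
Run σ = ⟨bcdd⟩ on Q: start {n0}
  [1] b ⇒ {n0, n1}
  [2] c ⇒ {n2}
  [3] d ⇒ {n3}
  [4] d ⇒ ∅ (Q stuck)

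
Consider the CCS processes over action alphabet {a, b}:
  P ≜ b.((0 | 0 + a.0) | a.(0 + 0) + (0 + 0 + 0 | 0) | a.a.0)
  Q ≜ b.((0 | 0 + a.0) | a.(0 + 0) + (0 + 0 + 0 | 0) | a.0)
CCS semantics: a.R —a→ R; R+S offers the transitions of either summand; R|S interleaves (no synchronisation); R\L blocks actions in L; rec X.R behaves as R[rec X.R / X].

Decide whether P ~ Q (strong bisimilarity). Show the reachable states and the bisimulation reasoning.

NO

LTS(P): 7 reachable states
  u0 = b.((0 | 0 + a.0) | a.(0 + 0) + (0 + 0 + 0 | 0) | a.a.0) | =b=> u1
  u1 = (0 | 0 + a.0) | a.(0 + 0) + (0 + 0 + 0 | 0) | a.a.0 | =a=> u2, =a=> u3, =a=> u4
  u2 = (0 + 0 + 0 | 0) | a.0 | =a=> u5
  u3 = (0 | 0 + a.0) | (0 + 0) | =a=> u6
  u4 = 0 | a.(0 + 0) | =a=> u6
  u5 = (0 + 0 + 0 | 0) | 0 | ∅
  u6 = 0 | (0 + 0) | ∅
LTS(Q): 6 reachable states
  v0 = b.((0 | 0 + a.0) | a.(0 + 0) + (0 + 0 + 0 | 0) | a.0) | =b=> v1
  v1 = (0 | 0 + a.0) | a.(0 + 0) + (0 + 0 + 0 | 0) | a.0 | =a=> v2, =a=> v3, =a=> v4
  v2 = (0 + 0 + 0 | 0) | 0 | ∅
  v3 = (0 | 0 + a.0) | (0 + 0) | =a=> v5
  v4 = 0 | a.(0 + 0) | =a=> v5
  v5 = 0 | (0 + 0) | ∅
Bisimilarity quotient blocks:
  B0 = {u0}
  B1 = {u1}
  B2 = {u2, u3, u4, v3, v4}
  B3 = {u5, u6, v2, v5}
  B4 = {v0}
  B5 = {v1}
u0 ∈ B0, v0 ∈ B4 → different blocks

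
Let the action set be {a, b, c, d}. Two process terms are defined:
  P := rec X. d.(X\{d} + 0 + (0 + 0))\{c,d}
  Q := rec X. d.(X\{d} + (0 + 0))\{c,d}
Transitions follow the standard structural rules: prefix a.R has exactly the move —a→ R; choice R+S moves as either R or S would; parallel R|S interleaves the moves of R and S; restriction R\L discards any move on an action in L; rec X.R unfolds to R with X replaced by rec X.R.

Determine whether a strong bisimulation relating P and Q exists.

bisimilar

LTS(P): 2 reachable states
  m0 = rec X. d.(X\{d} + 0 + (0 + 0))\{c,d} | ··d··> m1
  m1 = ((rec X. d.(X\{d} + 0 + (0 + 0))\{c,d})\{d} + 0 + (0 + 0))\{c,d} | ∅
LTS(Q): 2 reachable states
  n0 = rec X. d.(X\{d} + (0 + 0))\{c,d} | ··d··> n1
  n1 = ((rec X. d.(X\{d} + (0 + 0))\{c,d})\{d} + (0 + 0))\{c,d} | ∅
Partition-refinement fixed point:
  B0 = {m0, n0}
  B1 = {m1, n1}
m0 ∈ B0, n0 ∈ B0 → same block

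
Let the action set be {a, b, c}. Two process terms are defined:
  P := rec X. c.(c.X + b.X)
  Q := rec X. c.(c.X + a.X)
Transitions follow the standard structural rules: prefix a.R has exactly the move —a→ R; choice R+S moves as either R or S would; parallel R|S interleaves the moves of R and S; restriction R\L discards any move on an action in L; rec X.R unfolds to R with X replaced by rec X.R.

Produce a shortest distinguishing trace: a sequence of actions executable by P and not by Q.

cb

P's transition system — 2 states:
  u0 = rec X. c.(c.X + b.X) has moves =c=> u1
  u1 = c.(rec X. c.(c.X + b.X)) + b.(rec X. c.(c.X + b.X)) has moves =b=> u0, =c=> u0
Q's transition system — 2 states:
  v0 = rec X. c.(c.X + a.X) has moves =c=> v1
  v1 = c.(rec X. c.(c.X + a.X)) + a.(rec X. c.(c.X + a.X)) has moves =a=> v0, =c=> v0
Run σ = ⟨cb⟩ on P: start {u0}
  [1] c ⇒ {u1}
  [2] b ⇒ {u0}
  P completes σ.
Run σ = ⟨cb⟩ on Q: start {v0}
  [1] c ⇒ {v1}
  [2] b ⇒ ∅ (Q stuck)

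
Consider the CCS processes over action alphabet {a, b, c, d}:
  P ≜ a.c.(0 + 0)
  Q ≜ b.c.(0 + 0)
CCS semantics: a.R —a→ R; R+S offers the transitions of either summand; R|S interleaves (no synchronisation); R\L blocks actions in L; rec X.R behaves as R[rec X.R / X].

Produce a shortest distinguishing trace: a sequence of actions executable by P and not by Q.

a

P's transition system — 3 states:
  s0 = a.c.(0 + 0) :: —a→ s1
  s1 = c.(0 + 0) :: —c→ s2
  s2 = 0 + 0 :: stopped
Q's transition system — 3 states:
  t0 = b.c.(0 + 0) :: —b→ t1
  t1 = c.(0 + 0) :: —c→ t2
  t2 = 0 + 0 :: stopped
Run σ = ⟨a⟩ on P: start {s0}
  step 1 (a): {s1}
  P completes σ.
Run σ = ⟨a⟩ on Q: start {t0}
  step 1 (a): no successor for Q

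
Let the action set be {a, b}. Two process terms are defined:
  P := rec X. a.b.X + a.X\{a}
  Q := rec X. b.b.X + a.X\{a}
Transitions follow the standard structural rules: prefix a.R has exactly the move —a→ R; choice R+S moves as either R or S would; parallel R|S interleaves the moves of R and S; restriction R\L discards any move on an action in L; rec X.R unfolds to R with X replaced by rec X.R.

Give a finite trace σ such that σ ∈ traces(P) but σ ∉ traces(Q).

LTS(P): 3 reachable states
  p0 = rec X. a.b.X + a.X\{a} has moves =a=> p1, =a=> p2
  p1 = (rec X. a.b.X + a.X\{a})\{a} has moves deadlocked
  p2 = b.(rec X. a.b.X + a.X\{a}) has moves =b=> p0
LTS(Q): 4 reachable states
  q0 = rec X. b.b.X + a.X\{a} has moves =a=> q1, =b=> q2
  q1 = (rec X. b.b.X + a.X\{a})\{a} has moves =b=> q3
  q2 = b.(rec X. b.b.X + a.X\{a}) has moves =b=> q0
  q3 = (b.(rec X. b.b.X + a.X\{a}))\{a} has moves =b=> q1
Trace ⟨aba⟩ through P, begin at {p0}:
  after a @ step 1: {p1, p2}
  after b @ step 2: {p0}
  after a @ step 3: {p1, p2}
  P completes σ.
Trace ⟨aba⟩ through Q, begin at {q0}:
  after a @ step 1: {q1}
  after b @ step 2: {q3}
  after a @ step 3: ∅ (Q stuck)

aba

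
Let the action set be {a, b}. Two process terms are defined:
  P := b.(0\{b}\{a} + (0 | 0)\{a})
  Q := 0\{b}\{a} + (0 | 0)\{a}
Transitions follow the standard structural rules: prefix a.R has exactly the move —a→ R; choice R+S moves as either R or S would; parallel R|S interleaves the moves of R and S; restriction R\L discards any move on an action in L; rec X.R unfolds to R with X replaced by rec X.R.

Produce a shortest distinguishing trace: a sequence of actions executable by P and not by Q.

Reachable graph of P (2 states):
  p0 = b.(0\{b}\{a} + (0 | 0)\{a}) :: —b→ p1
  p1 = 0\{b}\{a} + (0 | 0)\{a} :: ∅
Reachable graph of Q (1 states):
  q0 = 0\{b}\{a} + (0 | 0)\{a} :: ∅
Run σ = ⟨b⟩ on P: start {p0}
  after b @ step 1: {p1}
  P completes σ.
Run σ = ⟨b⟩ on Q: start {q0}
  after b @ step 1: no successor for Q

b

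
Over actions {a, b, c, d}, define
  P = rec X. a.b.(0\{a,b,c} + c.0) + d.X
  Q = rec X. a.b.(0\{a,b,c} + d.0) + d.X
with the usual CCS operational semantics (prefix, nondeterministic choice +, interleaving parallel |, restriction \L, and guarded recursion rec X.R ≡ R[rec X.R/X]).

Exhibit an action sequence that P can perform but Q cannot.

abc

Reachable graph of P (4 states):
  s0 = rec X. a.b.(0\{a,b,c} + c.0) + d.X → =a=> s1, =d=> s0
  s1 = b.(0\{a,b,c} + c.0) → =b=> s2
  s2 = 0\{a,b,c} + c.0 → =c=> s3
  s3 = 0 → ·
Reachable graph of Q (4 states):
  t0 = rec X. a.b.(0\{a,b,c} + d.0) + d.X → =a=> t1, =d=> t0
  t1 = b.(0\{a,b,c} + d.0) → =b=> t2
  t2 = 0\{a,b,c} + d.0 → =d=> t3
  t3 = 0 → ·
Executing abc from P (initial set {s0}):
  step 1 (a): {s1}
  step 2 (b): {s2}
  step 3 (c): {s3}
  ✓ P
Executing abc from Q (initial set {t0}):
  step 1 (a): {t1}
  step 2 (b): {t2}
  step 3 (c): ∅  — Q cannot continue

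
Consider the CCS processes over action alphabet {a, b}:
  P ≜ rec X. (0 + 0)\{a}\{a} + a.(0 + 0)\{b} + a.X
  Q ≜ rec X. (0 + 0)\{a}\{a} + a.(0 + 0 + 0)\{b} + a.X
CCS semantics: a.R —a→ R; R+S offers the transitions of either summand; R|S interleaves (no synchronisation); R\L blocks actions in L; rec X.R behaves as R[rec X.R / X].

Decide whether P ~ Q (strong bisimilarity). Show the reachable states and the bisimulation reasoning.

bisimilar

LTS(P): 2 reachable states
  u0 = rec X. (0 + 0)\{a}\{a} + a.(0 + 0)\{b} + a.X → --a--▸ u0, --a--▸ u1
  u1 = (0 + 0)\{b} → ·
LTS(Q): 2 reachable states
  v0 = rec X. (0 + 0)\{a}\{a} + a.(0 + 0 + 0)\{b} + a.X → --a--▸ v0, --a--▸ v1
  v1 = (0 + 0 + 0)\{b} → ·
Coarsest stable partition (strong bisimilarity classes):
  B0 = {u0, v0}
  B1 = {u1, v1}
u0 ∈ B0, v0 ∈ B0 → same block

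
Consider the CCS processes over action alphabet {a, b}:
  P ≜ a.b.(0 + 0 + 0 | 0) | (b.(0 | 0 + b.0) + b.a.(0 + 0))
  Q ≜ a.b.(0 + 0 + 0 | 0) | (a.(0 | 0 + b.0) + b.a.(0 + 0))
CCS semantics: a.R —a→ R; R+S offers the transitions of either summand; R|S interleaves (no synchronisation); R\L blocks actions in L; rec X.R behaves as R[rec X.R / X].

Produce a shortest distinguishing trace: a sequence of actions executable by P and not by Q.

bb

P's transition system — 15 states:
  p0 = a.b.(0 + 0 + 0 | 0) | (b.(0 | 0 + b.0) + b.a.(0 + 0)) ⊢ --a--▸ p1, --b--▸ p2, --b--▸ p3
  p1 = b.(0 + 0 + 0 | 0) | (b.(0 | 0 + b.0) + b.a.(0 + 0)) ⊢ --b--▸ p4, --b--▸ p5, --b--▸ p6
  p2 = a.b.(0 + 0 + 0 | 0) | (0 | 0 + b.0) ⊢ --a--▸ p5, --b--▸ p7
  p3 = a.b.(0 + 0 + 0 | 0) | a.(0 + 0) ⊢ --a--▸ p6, --a--▸ p8
  p4 = (0 + 0 + 0 | 0) | (b.(0 | 0 + b.0) + b.a.(0 + 0)) ⊢ --b--▸ p10, --b--▸ p9
  p5 = b.(0 + 0 + 0 | 0) | (0 | 0 + b.0) ⊢ --b--▸ p11, --b--▸ p9
  p6 = b.(0 + 0 + 0 | 0) | a.(0 + 0) ⊢ --a--▸ p12, --b--▸ p10
  p7 = a.b.(0 + 0 + 0 | 0) | 0 ⊢ --a--▸ p11
  p8 = a.b.(0 + 0 + 0 | 0) | (0 + 0) ⊢ --a--▸ p12
  p9 = (0 + 0 + 0 | 0) | (0 | 0 + b.0) ⊢ --b--▸ p13
  p10 = (0 + 0 + 0 | 0) | a.(0 + 0) ⊢ --a--▸ p14
  p11 = b.(0 + 0 + 0 | 0) | 0 ⊢ --b--▸ p13
  p12 = b.(0 + 0 + 0 | 0) | (0 + 0) ⊢ --b--▸ p14
  p13 = (0 + 0 + 0 | 0) | 0 ⊢ ∅
  p14 = (0 + 0 + 0 | 0) | (0 + 0) ⊢ ∅
Q's transition system — 15 states:
  q0 = a.b.(0 + 0 + 0 | 0) | (a.(0 | 0 + b.0) + b.a.(0 + 0)) ⊢ --a--▸ q1, --a--▸ q2, --b--▸ q3
  q1 = a.b.(0 + 0 + 0 | 0) | (0 | 0 + b.0) ⊢ --a--▸ q4, --b--▸ q5
  q2 = b.(0 + 0 + 0 | 0) | (a.(0 | 0 + b.0) + b.a.(0 + 0)) ⊢ --a--▸ q4, --b--▸ q6, --b--▸ q7
  q3 = a.b.(0 + 0 + 0 | 0) | a.(0 + 0) ⊢ --a--▸ q7, --a--▸ q8
  q4 = b.(0 + 0 + 0 | 0) | (0 | 0 + b.0) ⊢ --b--▸ q10, --b--▸ q9
  q5 = a.b.(0 + 0 + 0 | 0) | 0 ⊢ --a--▸ q10
  q6 = (0 + 0 + 0 | 0) | (a.(0 | 0 + b.0) + b.a.(0 + 0)) ⊢ --a--▸ q9, --b--▸ q11
  q7 = b.(0 + 0 + 0 | 0) | a.(0 + 0) ⊢ --a--▸ q12, --b--▸ q11
  q8 = a.b.(0 + 0 + 0 | 0) | (0 + 0) ⊢ --a--▸ q12
  q9 = (0 + 0 + 0 | 0) | (0 | 0 + b.0) ⊢ --b--▸ q13
  q10 = b.(0 + 0 + 0 | 0) | 0 ⊢ --b--▸ q13
  q11 = (0 + 0 + 0 | 0) | a.(0 + 0) ⊢ --a--▸ q14
  q12 = b.(0 + 0 + 0 | 0) | (0 + 0) ⊢ --b--▸ q14
  q13 = (0 + 0 + 0 | 0) | 0 ⊢ ∅
  q14 = (0 + 0 + 0 | 0) | (0 + 0) ⊢ ∅
Run σ = ⟨bb⟩ on P: start {p0}
  step 1 (b): {p2, p3}
  step 2 (b): {p7}
  P completes σ.
Run σ = ⟨bb⟩ on Q: start {q0}
  step 1 (b): {q3}
  step 2 (b): no successor for Q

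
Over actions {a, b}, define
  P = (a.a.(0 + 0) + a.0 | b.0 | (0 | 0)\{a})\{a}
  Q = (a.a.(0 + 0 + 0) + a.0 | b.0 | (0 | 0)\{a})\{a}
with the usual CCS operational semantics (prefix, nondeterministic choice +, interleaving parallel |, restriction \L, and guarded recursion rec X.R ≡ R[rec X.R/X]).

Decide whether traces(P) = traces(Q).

Reachable graph of P (2 states):
  m0 = (a.a.(0 + 0) + a.0 | b.0 | (0 | 0)\{a})\{a} ⊢ -b-> m1
  m1 = (a.0 | 0 | (0 | 0)\{a})\{a} ⊢ stopped
Reachable graph of Q (2 states):
  n0 = (a.a.(0 + 0 + 0) + a.0 | b.0 | (0 | 0)\{a})\{a} ⊢ -b-> n1
  n1 = (a.0 | 0 | (0 | 0)\{a})\{a} ⊢ stopped
Coarsest stable partition (strong bisimilarity classes):
  B0 = {m0, n0}
  B1 = {m1, n1}
m0 ∈ B0, n0 ∈ B0 → same block
Bisimilar ⇒ trace-equivalent.

traces(P) = traces(Q)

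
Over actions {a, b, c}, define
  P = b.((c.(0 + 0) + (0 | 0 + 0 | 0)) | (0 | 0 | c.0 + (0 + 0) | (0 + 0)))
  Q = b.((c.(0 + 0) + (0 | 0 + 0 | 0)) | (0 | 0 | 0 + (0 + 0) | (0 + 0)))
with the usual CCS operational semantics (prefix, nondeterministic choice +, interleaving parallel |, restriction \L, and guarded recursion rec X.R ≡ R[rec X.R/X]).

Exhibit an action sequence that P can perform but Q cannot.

LTS(P): 5 reachable states
  p0 = b.((c.(0 + 0) + (0 | 0 + 0 | 0)) | (0 | 0 | c.0 + (0 + 0) | (0 + 0))) :: —b→ p1
  p1 = (c.(0 + 0) + (0 | 0 + 0 | 0)) | (0 | 0 | c.0 + (0 + 0) | (0 + 0)) :: —c→ p2, —c→ p3
  p2 = (0 + 0) | (0 | 0 | c.0 + (0 + 0) | (0 + 0)) :: —c→ p4
  p3 = (c.(0 + 0) + (0 | 0 + 0 | 0)) | (0 | 0 | 0) :: —c→ p4
  p4 = (0 + 0) | (0 | 0 | 0) :: ·
LTS(Q): 3 reachable states
  q0 = b.((c.(0 + 0) + (0 | 0 + 0 | 0)) | (0 | 0 | 0 + (0 + 0) | (0 + 0))) :: —b→ q1
  q1 = (c.(0 + 0) + (0 | 0 + 0 | 0)) | (0 | 0 | 0 + (0 + 0) | (0 + 0)) :: —c→ q2
  q2 = (0 + 0) | (0 | 0 | 0 + (0 + 0) | (0 + 0)) :: ·
Run σ = ⟨bcc⟩ on P: start {p0}
  step 1 (b): {p1}
  step 2 (c): {p2, p3}
  step 3 (c): {p4}
  ✓ P
Run σ = ⟨bcc⟩ on Q: start {q0}
  step 1 (b): {q1}
  step 2 (c): {q2}
  step 3 (c): no successor for Q

bcc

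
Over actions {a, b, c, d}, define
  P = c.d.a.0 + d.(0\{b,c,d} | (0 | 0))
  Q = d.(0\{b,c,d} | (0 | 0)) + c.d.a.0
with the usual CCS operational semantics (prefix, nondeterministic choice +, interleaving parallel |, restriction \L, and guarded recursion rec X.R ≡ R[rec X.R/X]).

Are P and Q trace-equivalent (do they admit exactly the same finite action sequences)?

Reachable graph of P (5 states):
  s0 = c.d.a.0 + d.(0\{b,c,d} | (0 | 0)) | —c→ s1, —d→ s2
  s1 = d.a.0 | —d→ s3
  s2 = 0\{b,c,d} | (0 | 0) | ∅
  s3 = a.0 | —a→ s4
  s4 = 0 | ∅
Reachable graph of Q (5 states):
  t0 = d.(0\{b,c,d} | (0 | 0)) + c.d.a.0 | —c→ t1, —d→ t2
  t1 = d.a.0 | —d→ t3
  t2 = 0\{b,c,d} | (0 | 0) | ∅
  t3 = a.0 | —a→ t4
  t4 = 0 | ∅
Bisimilarity quotient blocks:
  B0 = {s0, t0}
  B1 = {s2, s4, t2, t4}
  B2 = {s1, t1}
  B3 = {s3, t3}
s0 ∈ B0, t0 ∈ B0 → same block
Bisimilar ⇒ trace-equivalent.

YES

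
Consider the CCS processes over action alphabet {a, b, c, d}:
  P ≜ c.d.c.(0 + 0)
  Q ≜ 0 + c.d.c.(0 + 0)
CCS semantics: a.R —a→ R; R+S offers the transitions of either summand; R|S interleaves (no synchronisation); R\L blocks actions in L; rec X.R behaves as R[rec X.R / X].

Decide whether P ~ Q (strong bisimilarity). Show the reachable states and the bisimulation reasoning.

Reachable graph of P (4 states):
  m0 = c.d.c.(0 + 0) ⊢ —c→ m1
  m1 = d.c.(0 + 0) ⊢ —d→ m2
  m2 = c.(0 + 0) ⊢ —c→ m3
  m3 = 0 + 0 ⊢ stopped
Reachable graph of Q (4 states):
  n0 = 0 + c.d.c.(0 + 0) ⊢ —c→ n1
  n1 = d.c.(0 + 0) ⊢ —d→ n2
  n2 = c.(0 + 0) ⊢ —c→ n3
  n3 = 0 + 0 ⊢ stopped
Coarsest stable partition (strong bisimilarity classes):
  B0 = {m0, n0}
  B1 = {m1, n1}
  B2 = {m2, n2}
  B3 = {m3, n3}
m0 ∈ B0, n0 ∈ B0 → same block

YES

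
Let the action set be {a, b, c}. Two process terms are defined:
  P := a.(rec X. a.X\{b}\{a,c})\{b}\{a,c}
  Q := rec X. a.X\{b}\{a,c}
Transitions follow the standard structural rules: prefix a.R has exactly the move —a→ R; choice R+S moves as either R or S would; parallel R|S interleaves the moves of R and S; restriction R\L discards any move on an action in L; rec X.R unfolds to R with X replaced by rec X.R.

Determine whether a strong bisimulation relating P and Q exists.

LTS(P): 2 reachable states
  s0 = a.(rec X. a.X\{b}\{a,c})\{b}\{a,c} ⊢ =a=> s1
  s1 = (rec X. a.X\{b}\{a,c})\{b}\{a,c} ⊢ deadlocked
LTS(Q): 2 reachable states
  t0 = rec X. a.X\{b}\{a,c} ⊢ =a=> t1
  t1 = (rec X. a.X\{b}\{a,c})\{b}\{a,c} ⊢ deadlocked
Bisimilarity quotient blocks:
  B0 = {s0, t0}
  B1 = {s1, t1}
s0 ∈ B0, t0 ∈ B0 → same block

bisimilar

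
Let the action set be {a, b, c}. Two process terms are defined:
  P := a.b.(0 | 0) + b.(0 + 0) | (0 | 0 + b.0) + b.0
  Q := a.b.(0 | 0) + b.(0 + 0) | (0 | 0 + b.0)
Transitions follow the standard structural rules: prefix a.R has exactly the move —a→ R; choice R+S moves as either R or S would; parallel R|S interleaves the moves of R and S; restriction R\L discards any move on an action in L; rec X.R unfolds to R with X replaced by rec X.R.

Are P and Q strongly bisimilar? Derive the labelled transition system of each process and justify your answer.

P's transition system — 7 states:
  u0 = a.b.(0 | 0) + b.(0 + 0) | (0 | 0 + b.0) + b.0 :: --a--▸ u1, --b--▸ u2, --b--▸ u3, --b--▸ u4
  u1 = b.(0 | 0) :: --b--▸ u5
  u2 = (0 + 0) | (0 | 0 + b.0) :: --b--▸ u6
  u3 = 0 :: ∅
  u4 = b.(0 + 0) | 0 :: --b--▸ u6
  u5 = 0 | 0 :: ∅
  u6 = (0 + 0) | 0 :: ∅
Q's transition system — 6 states:
  v0 = a.b.(0 | 0) + b.(0 + 0) | (0 | 0 + b.0) :: --a--▸ v1, --b--▸ v2, --b--▸ v3
  v1 = b.(0 | 0) :: --b--▸ v4
  v2 = (0 + 0) | (0 | 0 + b.0) :: --b--▸ v5
  v3 = b.(0 + 0) | 0 :: --b--▸ v5
  v4 = 0 | 0 :: ∅
  v5 = (0 + 0) | 0 :: ∅
Partition-refinement fixed point:
  B0 = {u0}
  B1 = {u1, u2, u4, v1, v2, v3}
  B2 = {u3, u5, u6, v4, v5}
  B3 = {v0}
u0 ∈ B0, v0 ∈ B3 → different blocks

not bisimilar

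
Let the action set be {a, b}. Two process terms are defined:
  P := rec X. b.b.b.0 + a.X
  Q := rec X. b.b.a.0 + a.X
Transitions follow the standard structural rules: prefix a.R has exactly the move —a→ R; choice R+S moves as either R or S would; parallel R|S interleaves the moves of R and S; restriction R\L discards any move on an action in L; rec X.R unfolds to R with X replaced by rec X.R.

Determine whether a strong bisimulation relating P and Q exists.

P ≁ Q

Reachable graph of P (4 states):
  s0 = rec X. b.b.b.0 + a.X → ··a··> s0, ··b··> s1
  s1 = b.b.0 → ··b··> s2
  s2 = b.0 → ··b··> s3
  s3 = 0 → ·
Reachable graph of Q (4 states):
  t0 = rec X. b.b.a.0 + a.X → ··a··> t0, ··b··> t1
  t1 = b.a.0 → ··b··> t2
  t2 = a.0 → ··a··> t3
  t3 = 0 → ·
Coarsest stable partition (strong bisimilarity classes):
  B0 = {s0}
  B1 = {s1}
  B2 = {s2}
  B3 = {s3, t3}
  B4 = {t0}
  B5 = {t1}
  B6 = {t2}
s0 ∈ B0, t0 ∈ B4 → different blocks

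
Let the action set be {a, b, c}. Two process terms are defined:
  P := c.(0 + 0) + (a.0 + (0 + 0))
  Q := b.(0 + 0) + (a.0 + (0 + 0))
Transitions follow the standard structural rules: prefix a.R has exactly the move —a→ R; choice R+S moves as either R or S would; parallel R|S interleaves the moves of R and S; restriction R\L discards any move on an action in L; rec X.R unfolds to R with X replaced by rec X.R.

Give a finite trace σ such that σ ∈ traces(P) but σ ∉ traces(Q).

c

Reachable graph of P (3 states):
  p0 = c.(0 + 0) + (a.0 + (0 + 0)) has moves =a=> p1, =c=> p2
  p1 = 0 has moves ∅
  p2 = 0 + 0 has moves ∅
Reachable graph of Q (3 states):
  q0 = b.(0 + 0) + (a.0 + (0 + 0)) has moves =a=> q1, =b=> q2
  q1 = 0 has moves ∅
  q2 = 0 + 0 has moves ∅
Run σ = ⟨c⟩ on P: start {p0}
  step 1 (c): {p2}
  ✓ P
Run σ = ⟨c⟩ on Q: start {q0}
  step 1 (c): ∅ (Q stuck)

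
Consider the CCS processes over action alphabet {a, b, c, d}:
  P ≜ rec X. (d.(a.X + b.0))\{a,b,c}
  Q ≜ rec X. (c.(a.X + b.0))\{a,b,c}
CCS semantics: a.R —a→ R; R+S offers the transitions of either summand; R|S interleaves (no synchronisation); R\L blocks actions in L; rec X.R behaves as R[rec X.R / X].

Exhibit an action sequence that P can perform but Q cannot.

LTS(P): 2 reachable states
  m0 = rec X. (d.(a.X + b.0))\{a,b,c} | ··d··> m1
  m1 = (a.(rec X. (d.(a.X + b.0))\{a,b,c}) + b.0)\{a,b,c} | deadlocked
LTS(Q): 1 reachable states
  n0 = rec X. (c.(a.X + b.0))\{a,b,c} | deadlocked
Executing d from P (initial set {m0}):
  after d @ step 1: {m1}
  P completes σ.
Executing d from Q (initial set {n0}):
  after d @ step 1: ∅  — Q cannot continue

d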